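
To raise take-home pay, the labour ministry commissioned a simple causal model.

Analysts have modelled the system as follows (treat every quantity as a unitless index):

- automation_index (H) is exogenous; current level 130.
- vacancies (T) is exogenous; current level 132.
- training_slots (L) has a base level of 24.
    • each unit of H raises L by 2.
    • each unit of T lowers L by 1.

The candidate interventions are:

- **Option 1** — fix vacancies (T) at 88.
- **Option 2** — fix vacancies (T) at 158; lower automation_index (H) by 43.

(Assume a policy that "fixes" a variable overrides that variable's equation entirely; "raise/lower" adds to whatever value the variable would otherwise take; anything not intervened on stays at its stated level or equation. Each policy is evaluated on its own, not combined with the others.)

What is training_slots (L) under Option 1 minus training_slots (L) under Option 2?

156

Option 1 (T := 88):
  H = 130
  T = 88
  L = 24 + 2·130 − 88 = 196
Option 2 (T := 158, H − 43):
  H = 130 − 43 = 87
  T = 158
  L = 24 + 2·87 − 158 = 40
L: 196 − 40 = 156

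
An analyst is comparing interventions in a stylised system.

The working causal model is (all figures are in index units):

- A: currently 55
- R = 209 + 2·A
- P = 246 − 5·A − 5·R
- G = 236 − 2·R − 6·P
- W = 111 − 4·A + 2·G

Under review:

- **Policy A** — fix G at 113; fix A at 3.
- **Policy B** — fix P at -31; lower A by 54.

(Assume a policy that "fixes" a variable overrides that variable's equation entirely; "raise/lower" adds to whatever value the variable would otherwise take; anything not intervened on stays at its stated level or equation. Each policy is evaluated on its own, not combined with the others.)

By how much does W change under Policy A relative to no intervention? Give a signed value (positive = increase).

Baseline:
  A = 55
  R = 209 + 2·55 = 319
  P = 246 − 5·55 − 5·319 = -1624
  G = 236 − 2·319 − 6·(-1624) = 9342
  W = 111 − 4·55 + 2·9342 = 18575
Policy A (G := 113, A := 3):
  A = 3
  R = 209 + 2·3 = 215
  P = 246 − 5·3 − 5·215 = -844
  G = 113
  W = 111 − 4·3 + 2·113 = 325
Change in W: 325 − 18575 = -18250

-18250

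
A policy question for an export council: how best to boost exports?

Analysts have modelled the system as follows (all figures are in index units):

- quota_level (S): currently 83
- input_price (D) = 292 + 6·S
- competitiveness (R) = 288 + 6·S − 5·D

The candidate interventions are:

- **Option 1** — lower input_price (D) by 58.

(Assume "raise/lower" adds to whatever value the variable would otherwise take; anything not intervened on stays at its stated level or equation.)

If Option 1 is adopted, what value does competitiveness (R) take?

Option 1 (D − 58):
  S = 83
  D = 292 + 6·83 (−58 from intervention) = 732
  R = 288 + 6·83 − 5·732 = -2874

-2874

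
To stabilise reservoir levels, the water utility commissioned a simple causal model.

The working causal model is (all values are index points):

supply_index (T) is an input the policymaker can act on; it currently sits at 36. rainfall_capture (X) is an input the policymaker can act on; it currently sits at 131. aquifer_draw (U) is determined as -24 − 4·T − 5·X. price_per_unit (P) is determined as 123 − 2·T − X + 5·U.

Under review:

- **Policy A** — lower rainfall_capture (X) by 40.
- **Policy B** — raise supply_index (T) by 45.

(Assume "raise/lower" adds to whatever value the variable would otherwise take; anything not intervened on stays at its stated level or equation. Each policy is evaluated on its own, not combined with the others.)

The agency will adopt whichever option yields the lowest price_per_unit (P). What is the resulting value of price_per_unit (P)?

-5185

Policy A (X − 40):
  T = 36
  X = 131 − 40 = 91
  U = -24 − 4·36 − 5·91 = -623
  P = 123 − 2·36 − 91 + 5·(-623) = -3155
Policy B (T + 45):
  T = 36 + 45 = 81
  X = 131
  U = -24 − 4·81 − 5·131 = -1003
  P = 123 − 2·81 − 131 + 5·(-1003) = -5185
Comparing — Policy A: P=-3155, Policy B: P=-5185. Lowest is -5185 (Policy B).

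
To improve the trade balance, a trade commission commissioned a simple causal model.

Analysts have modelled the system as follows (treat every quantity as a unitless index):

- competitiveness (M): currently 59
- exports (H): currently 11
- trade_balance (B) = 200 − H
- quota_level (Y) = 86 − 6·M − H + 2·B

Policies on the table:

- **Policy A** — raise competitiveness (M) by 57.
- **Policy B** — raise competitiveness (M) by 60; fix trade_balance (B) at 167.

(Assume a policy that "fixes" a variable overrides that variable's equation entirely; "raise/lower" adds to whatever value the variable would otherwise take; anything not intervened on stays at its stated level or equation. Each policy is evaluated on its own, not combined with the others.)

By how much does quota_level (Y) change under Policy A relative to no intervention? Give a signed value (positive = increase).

-342

Baseline:
  M = 59
  H = 11
  B = 200 − 11 = 189
  Y = 86 − 6·59 − 11 + 2·189 = 99
Policy A (M + 57):
  M = 59 + 57 = 116
  H = 11
  B = 200 − 11 = 189
  Y = 86 − 6·116 − 11 + 2·189 = -243
Change in Y: -243 − 99 = -342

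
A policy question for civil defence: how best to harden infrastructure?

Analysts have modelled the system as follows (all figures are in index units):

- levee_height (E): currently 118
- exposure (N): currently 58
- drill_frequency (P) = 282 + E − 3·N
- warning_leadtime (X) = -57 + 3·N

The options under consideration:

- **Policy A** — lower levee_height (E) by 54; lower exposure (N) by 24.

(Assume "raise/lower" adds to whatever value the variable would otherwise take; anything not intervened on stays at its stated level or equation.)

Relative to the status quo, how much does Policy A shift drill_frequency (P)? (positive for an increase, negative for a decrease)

Baseline:
  E = 118
  N = 58
  P = 282 + 118 − 3·58 = 226
Policy A (E − 54, N − 24):
  E = 118 − 54 = 64
  N = 58 − 24 = 34
  P = 282 + 64 − 3·34 = 244
Change in P: 244 − 226 = 18

18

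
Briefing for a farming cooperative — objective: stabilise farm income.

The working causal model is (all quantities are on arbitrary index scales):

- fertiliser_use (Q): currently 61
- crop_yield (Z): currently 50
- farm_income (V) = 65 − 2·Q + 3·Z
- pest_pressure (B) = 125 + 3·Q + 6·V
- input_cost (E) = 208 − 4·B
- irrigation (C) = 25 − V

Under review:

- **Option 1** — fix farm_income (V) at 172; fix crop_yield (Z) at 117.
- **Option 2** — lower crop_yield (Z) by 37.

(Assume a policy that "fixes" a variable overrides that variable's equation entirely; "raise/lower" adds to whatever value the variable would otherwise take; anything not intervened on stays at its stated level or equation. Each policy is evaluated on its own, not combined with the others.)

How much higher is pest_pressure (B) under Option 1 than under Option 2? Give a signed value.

1140

Option 1 (V := 172, Z := 117):
  Q = 61
  Z = 117
  V = 172
  B = 125 + 3·61 + 6·172 = 1340
Option 2 (Z − 37):
  Q = 61
  Z = 50 − 37 = 13
  V = 65 − 2·61 + 3·13 = -18
  B = 125 + 3·61 + 6·(-18) = 200
B: 1340 − 200 = 1140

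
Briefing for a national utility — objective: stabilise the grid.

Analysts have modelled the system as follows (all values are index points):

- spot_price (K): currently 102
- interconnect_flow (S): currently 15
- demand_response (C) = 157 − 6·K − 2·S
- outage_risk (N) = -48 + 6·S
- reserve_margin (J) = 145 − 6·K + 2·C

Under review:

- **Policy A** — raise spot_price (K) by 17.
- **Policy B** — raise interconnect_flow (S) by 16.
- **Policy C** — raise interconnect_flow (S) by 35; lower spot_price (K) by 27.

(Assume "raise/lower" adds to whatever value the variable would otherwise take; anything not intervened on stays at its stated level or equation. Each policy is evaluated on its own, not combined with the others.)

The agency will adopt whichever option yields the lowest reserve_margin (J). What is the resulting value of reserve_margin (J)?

Policy A (K + 17):
  K = 102 + 17 = 119
  S = 15
  C = 157 − 6·119 − 2·15 = -587
  J = 145 − 6·119 + 2·(-587) = -1743
Policy B (S + 16):
  K = 102
  S = 15 + 16 = 31
  C = 157 − 6·102 − 2·31 = -517
  J = 145 − 6·102 + 2·(-517) = -1501
Policy C (S + 35, K − 27):
  K = 102 − 27 = 75
  S = 15 + 35 = 50
  C = 157 − 6·75 − 2·50 = -393
  J = 145 − 6·75 + 2·(-393) = -1091
Comparing — Policy A: J=-1743, Policy B: J=-1501, Policy C: J=-1091. Lowest is -1743 (Policy A).

-1743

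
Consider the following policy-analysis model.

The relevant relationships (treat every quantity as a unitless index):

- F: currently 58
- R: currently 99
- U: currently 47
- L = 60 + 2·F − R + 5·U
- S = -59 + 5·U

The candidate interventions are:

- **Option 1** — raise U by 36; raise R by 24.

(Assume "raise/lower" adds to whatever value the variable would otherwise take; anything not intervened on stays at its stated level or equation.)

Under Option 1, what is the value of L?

Option 1 (U + 36, R + 24):
  F = 58
  R = 99 + 24 = 123
  U = 47 + 36 = 83
  L = 60 + 2·58 − 123 + 5·83 = 468

468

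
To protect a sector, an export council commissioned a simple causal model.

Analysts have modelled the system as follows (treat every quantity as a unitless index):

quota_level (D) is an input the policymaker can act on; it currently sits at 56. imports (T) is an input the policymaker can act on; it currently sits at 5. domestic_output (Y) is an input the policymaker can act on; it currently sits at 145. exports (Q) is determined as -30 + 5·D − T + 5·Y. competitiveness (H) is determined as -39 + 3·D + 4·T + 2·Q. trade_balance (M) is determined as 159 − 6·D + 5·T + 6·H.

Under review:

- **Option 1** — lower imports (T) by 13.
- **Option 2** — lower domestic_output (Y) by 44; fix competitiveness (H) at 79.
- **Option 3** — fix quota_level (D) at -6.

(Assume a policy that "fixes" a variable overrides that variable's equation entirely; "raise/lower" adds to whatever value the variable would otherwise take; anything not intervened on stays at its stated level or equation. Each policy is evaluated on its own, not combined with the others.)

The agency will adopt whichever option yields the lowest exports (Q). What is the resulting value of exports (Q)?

660

Option 1 (T − 13):
  D = 56
  T = 5 − 13 = -8
  Y = 145
  Q = -30 + 5·56 − (-8) + 5·145 = 983
Option 2 (Y − 44, H := 79):
  D = 56
  T = 5
  Y = 145 − 44 = 101
  Q = -30 + 5·56 − 5 + 5·101 = 750
Option 3 (D := -6):
  D = -6
  T = 5
  Y = 145
  Q = -30 + 5·(-6) − 5 + 5·145 = 660
Comparing — Option 1: Q=983, Option 2: Q=750, Option 3: Q=660. Lowest is 660 (Option 3).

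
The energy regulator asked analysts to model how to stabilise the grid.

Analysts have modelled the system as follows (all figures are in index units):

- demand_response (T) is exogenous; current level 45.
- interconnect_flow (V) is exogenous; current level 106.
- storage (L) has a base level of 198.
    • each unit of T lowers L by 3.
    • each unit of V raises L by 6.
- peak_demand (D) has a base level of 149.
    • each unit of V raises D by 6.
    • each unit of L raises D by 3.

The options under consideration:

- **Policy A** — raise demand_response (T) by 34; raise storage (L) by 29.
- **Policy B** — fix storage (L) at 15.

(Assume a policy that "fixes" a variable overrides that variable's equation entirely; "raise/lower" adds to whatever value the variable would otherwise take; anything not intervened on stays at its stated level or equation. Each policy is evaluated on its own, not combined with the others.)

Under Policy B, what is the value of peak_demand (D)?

830

Policy B (L := 15):
  T = 45
  V = 106
  L = 15
  D = 149 + 6·106 + 3·15 = 830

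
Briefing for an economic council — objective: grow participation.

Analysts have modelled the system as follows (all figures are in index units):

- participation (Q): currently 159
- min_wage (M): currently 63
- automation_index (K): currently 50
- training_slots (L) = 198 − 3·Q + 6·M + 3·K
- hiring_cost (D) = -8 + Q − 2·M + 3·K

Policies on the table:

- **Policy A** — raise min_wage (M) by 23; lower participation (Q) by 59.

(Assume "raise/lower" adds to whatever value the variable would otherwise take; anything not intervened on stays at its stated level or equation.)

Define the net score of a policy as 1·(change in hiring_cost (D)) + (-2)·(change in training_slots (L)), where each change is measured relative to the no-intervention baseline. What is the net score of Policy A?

Baseline:
  Q = 159
  M = 63
  K = 50
  L = 198 − 3·159 + 6·63 + 3·50 = 249
  D = -8 + 159 − 2·63 + 3·50 = 175
Policy A (M + 23, Q − 59):
  Q = 159 − 59 = 100
  M = 63 + 23 = 86
  K = 50
  L = 198 − 3·100 + 6·86 + 3·50 = 564
  D = -8 + 100 − 2·86 + 3·50 = 70
ΔD = 70 − 175 = -105; ΔL = 564 − 249 = 315
Score = 1·(-105) + (-2)·315 = -735

-735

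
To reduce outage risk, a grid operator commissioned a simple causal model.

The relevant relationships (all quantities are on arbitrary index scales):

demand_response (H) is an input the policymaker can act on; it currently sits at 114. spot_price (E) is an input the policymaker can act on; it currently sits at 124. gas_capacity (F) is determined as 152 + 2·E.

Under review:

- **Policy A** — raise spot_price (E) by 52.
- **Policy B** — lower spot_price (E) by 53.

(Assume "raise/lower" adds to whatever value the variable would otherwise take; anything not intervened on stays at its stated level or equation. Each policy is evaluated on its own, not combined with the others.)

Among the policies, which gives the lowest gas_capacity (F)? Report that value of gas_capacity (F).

294

Policy A (E + 52):
  E = 124 + 52 = 176
  F = 152 + 2·176 = 504
Policy B (E − 53):
  E = 124 − 53 = 71
  F = 152 + 2·71 = 294
Comparing — Policy A: F=504, Policy B: F=294. Lowest is 294 (Policy B).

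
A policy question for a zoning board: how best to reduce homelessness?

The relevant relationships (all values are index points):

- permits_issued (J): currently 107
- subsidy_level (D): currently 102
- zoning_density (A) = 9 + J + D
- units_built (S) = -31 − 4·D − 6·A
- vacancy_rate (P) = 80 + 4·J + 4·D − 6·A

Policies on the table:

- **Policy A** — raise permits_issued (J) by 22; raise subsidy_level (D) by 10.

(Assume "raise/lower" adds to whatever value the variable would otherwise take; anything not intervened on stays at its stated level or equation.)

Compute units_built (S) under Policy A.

Policy A (J + 22, D + 10):
  J = 107 + 22 = 129
  D = 102 + 10 = 112
  A = 9 + 129 + 112 = 250
  S = -31 − 4·112 − 6·250 = -1979

-1979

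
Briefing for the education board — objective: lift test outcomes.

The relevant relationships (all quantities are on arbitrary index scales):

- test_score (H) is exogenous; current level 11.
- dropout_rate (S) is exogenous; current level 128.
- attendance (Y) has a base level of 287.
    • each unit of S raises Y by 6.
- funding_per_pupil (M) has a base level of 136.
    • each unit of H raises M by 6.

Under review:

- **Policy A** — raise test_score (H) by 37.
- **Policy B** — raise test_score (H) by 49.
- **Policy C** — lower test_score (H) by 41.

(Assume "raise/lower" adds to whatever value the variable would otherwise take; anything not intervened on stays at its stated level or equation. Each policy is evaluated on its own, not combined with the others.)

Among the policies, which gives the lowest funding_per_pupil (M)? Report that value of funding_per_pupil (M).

Policy A (H + 37):
  H = 11 + 37 = 48
  M = 136 + 6·48 = 424
Policy B (H + 49):
  H = 11 + 49 = 60
  M = 136 + 6·60 = 496
Policy C (H − 41):
  H = 11 − 41 = -30
  M = 136 + 6·(-30) = -44
Comparing — Policy A: M=424, Policy B: M=496, Policy C: M=-44. Lowest is -44 (Policy C).

-44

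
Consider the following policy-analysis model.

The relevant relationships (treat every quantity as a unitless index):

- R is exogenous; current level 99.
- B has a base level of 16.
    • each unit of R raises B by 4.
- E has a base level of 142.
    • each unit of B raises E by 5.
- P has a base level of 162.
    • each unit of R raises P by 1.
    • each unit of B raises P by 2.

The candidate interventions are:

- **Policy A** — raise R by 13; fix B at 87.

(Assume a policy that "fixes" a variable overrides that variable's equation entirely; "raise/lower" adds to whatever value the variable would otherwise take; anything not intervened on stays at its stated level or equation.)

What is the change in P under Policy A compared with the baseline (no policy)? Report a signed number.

Baseline:
  R = 99
  B = 16 + 4·99 = 412
  P = 162 + 99 + 2·412 = 1085
Policy A (R + 13, B := 87):
  R = 99 + 13 = 112
  B = 87
  P = 162 + 112 + 2·87 = 448
Change in P: 448 − 1085 = -637

-637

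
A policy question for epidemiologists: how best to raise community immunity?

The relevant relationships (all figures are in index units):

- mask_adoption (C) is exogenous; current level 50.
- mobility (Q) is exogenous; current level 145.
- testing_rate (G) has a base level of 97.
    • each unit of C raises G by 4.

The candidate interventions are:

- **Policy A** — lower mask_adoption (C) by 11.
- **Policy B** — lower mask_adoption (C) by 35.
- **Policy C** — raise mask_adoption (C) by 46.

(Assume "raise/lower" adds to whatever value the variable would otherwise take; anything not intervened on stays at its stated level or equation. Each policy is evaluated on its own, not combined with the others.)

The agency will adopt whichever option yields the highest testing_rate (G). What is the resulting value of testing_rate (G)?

Policy A (C − 11):
  C = 50 − 11 = 39
  G = 97 + 4·39 = 253
Policy B (C − 35):
  C = 50 − 35 = 15
  G = 97 + 4·15 = 157
Policy C (C + 46):
  C = 50 + 46 = 96
  G = 97 + 4·96 = 481
Comparing — Policy A: G=253, Policy B: G=157, Policy C: G=481. Highest is 481 (Policy C).

481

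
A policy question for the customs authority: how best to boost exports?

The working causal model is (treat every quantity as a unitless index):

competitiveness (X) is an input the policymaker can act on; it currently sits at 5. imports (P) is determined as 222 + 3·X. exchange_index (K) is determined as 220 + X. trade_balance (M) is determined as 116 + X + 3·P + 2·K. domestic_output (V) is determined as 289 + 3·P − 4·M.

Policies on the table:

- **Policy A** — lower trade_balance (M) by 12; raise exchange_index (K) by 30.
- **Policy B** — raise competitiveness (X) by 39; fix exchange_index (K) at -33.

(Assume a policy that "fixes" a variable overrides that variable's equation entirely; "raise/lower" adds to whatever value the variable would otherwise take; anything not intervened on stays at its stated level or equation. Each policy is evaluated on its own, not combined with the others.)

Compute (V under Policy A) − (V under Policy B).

-1047

Policy A (M − 12, K + 30):
  X = 5
  P = 222 + 3·5 = 237
  K = 220 + 5 (+30 from intervention) = 255
  M = 116 + 5 + 3·237 + 2·255 (−12 from intervention) = 1330
  V = 289 + 3·237 − 4·1330 = -4320
Policy B (X + 39, K := -33):
  X = 5 + 39 = 44
  P = 222 + 3·44 = 354
  K = -33
  M = 116 + 44 + 3·354 + 2·(-33) = 1156
  V = 289 + 3·354 − 4·1156 = -3273
V: -4320 − (-3273) = -1047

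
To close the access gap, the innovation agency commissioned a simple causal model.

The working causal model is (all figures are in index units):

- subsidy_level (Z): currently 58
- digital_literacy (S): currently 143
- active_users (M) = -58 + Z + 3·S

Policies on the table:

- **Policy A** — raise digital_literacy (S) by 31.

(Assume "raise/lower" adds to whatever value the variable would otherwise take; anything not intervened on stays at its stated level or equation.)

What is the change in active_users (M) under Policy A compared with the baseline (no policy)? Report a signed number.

Baseline:
  Z = 58
  S = 143
  M = -58 + 58 + 3·143 = 429
Policy A (S + 31):
  Z = 58
  S = 143 + 31 = 174
  M = -58 + 58 + 3·174 = 522
Change in M: 522 − 429 = 93

93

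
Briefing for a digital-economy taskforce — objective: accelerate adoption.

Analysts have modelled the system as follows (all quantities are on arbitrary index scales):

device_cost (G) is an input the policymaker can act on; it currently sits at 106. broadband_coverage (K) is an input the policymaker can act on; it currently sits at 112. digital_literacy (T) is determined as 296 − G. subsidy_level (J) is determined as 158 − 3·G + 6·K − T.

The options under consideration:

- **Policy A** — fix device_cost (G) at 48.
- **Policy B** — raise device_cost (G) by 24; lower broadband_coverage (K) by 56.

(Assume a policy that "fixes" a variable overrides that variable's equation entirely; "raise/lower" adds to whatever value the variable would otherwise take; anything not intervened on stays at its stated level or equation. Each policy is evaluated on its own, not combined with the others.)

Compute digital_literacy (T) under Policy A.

Policy A (G := 48):
  G = 48
  T = 296 − 48 = 248

248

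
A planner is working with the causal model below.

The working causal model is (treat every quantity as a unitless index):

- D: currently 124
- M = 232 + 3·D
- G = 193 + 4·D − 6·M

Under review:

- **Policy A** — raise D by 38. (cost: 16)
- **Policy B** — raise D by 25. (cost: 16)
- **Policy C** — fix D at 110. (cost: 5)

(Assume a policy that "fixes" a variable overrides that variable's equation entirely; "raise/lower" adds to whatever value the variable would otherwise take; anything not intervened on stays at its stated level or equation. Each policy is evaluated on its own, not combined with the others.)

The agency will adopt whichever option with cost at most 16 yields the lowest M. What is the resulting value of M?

Policy A (D + 38):
  D = 124 + 38 = 162
  M = 232 + 3·162 = 718
Policy B (D + 25):
  D = 124 + 25 = 149
  M = 232 + 3·149 = 679
Policy C (D := 110):
  D = 110
  M = 232 + 3·110 = 562
Comparing — Policy A: M=718, Policy B: M=679, Policy C: M=562. Lowest is 562 (Policy C).

562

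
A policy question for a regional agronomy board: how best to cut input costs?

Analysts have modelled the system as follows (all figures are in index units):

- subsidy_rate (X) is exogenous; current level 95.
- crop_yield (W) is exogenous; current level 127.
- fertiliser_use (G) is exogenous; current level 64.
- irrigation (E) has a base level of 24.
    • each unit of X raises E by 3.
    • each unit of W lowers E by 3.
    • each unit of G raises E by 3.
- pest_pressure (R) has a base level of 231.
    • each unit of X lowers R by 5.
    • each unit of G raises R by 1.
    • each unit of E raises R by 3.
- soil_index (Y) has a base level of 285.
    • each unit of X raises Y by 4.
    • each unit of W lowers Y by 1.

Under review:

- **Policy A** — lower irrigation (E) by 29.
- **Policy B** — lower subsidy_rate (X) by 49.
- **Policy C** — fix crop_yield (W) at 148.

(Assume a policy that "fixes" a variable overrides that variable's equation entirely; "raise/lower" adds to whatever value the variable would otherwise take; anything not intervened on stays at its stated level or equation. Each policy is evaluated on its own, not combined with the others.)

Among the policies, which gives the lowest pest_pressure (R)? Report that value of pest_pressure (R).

-16

Policy A (E − 29):
  X = 95
  W = 127
  G = 64
  E = 24 + 3·95 − 3·127 + 3·64 (−29 from intervention) = 91
  R = 231 − 5·95 + 64 + 3·91 = 93
Policy B (X − 49):
  X = 95 − 49 = 46
  W = 127
  G = 64
  E = 24 + 3·46 − 3·127 + 3·64 = -27
  R = 231 − 5·46 + 64 + 3·(-27) = -16
Policy C (W := 148):
  X = 95
  W = 148
  G = 64
  E = 24 + 3·95 − 3·148 + 3·64 = 57
  R = 231 − 5·95 + 64 + 3·57 = -9
Comparing — Policy A: R=93, Policy B: R=-16, Policy C: R=-9. Lowest is -16 (Policy B).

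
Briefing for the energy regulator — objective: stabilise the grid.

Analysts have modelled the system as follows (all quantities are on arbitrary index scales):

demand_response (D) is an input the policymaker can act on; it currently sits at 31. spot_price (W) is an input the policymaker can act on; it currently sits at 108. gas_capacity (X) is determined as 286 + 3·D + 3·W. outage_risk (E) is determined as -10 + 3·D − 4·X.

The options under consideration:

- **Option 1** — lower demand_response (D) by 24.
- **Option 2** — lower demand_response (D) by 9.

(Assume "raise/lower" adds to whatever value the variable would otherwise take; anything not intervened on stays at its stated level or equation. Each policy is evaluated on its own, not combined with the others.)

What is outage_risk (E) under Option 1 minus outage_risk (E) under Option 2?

Option 1 (D − 24):
  D = 31 − 24 = 7
  W = 108
  X = 286 + 3·7 + 3·108 = 631
  E = -10 + 3·7 − 4·631 = -2513
Option 2 (D − 9):
  D = 31 − 9 = 22
  W = 108
  X = 286 + 3·22 + 3·108 = 676
  E = -10 + 3·22 − 4·676 = -2648
E: -2513 − (-2648) = 135

135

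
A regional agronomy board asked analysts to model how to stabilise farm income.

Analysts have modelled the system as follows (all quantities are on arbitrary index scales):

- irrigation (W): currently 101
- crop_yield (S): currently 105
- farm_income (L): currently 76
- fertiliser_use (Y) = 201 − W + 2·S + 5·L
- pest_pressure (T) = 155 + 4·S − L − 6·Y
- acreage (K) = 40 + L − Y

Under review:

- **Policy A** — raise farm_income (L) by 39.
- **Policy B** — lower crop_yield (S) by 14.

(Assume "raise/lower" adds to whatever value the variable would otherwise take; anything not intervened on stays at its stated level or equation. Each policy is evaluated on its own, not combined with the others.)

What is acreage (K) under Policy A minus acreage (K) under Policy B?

-184

Policy A (L + 39):
  W = 101
  S = 105
  L = 76 + 39 = 115
  Y = 201 − 101 + 2·105 + 5·115 = 885
  K = 40 + 115 − 885 = -730
Policy B (S − 14):
  W = 101
  S = 105 − 14 = 91
  L = 76
  Y = 201 − 101 + 2·91 + 5·76 = 662
  K = 40 + 76 − 662 = -546
K: -730 − (-546) = -184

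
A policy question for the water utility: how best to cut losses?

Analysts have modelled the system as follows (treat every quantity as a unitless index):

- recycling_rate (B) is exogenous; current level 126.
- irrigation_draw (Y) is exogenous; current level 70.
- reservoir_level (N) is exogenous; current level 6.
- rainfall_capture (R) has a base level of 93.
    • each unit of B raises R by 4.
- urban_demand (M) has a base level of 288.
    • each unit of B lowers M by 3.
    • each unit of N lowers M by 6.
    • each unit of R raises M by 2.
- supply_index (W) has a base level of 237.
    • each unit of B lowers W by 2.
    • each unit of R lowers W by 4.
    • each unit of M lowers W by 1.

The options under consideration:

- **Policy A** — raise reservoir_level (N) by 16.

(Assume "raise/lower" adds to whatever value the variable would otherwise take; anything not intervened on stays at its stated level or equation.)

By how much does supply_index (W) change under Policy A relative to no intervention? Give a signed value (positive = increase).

Baseline:
  B = 126
  N = 6
  R = 93 + 4·126 = 597
  M = 288 − 3·126 − 6·6 + 2·597 = 1068
  W = 237 − 2·126 − 4·597 − 1068 = -3471
Policy A (N + 16):
  B = 126
  N = 6 + 16 = 22
  R = 93 + 4·126 = 597
  M = 288 − 3·126 − 6·22 + 2·597 = 972
  W = 237 − 2·126 − 4·597 − 972 = -3375
Change in W: -3375 − (-3471) = 96

96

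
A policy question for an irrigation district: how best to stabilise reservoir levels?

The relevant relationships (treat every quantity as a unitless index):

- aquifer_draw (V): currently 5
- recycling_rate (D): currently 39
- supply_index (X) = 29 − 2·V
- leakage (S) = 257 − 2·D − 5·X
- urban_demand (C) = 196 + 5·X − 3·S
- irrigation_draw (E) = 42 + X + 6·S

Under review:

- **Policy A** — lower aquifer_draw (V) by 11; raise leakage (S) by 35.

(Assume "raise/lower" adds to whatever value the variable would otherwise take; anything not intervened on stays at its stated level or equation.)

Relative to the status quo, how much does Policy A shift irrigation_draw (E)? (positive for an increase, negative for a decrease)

Baseline:
  V = 5
  D = 39
  X = 29 − 2·5 = 19
  S = 257 − 2·39 − 5·19 = 84
  E = 42 + 19 + 6·84 = 565
Policy A (V − 11, S + 35):
  V = 5 − 11 = -6
  D = 39
  X = 29 − 2·(-6) = 41
  S = 257 − 2·39 − 5·41 (+35 from intervention) = 9
  E = 42 + 41 + 6·9 = 137
Change in E: 137 − 565 = -428

-428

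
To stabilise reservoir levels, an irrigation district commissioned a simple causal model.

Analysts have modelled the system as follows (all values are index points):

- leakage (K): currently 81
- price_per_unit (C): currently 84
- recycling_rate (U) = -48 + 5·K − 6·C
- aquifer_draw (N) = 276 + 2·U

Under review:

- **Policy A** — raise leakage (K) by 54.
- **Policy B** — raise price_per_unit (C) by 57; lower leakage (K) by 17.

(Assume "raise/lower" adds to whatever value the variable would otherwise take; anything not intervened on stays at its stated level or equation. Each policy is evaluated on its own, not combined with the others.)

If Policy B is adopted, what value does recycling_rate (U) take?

-574

Policy B (C + 57, K − 17):
  K = 81 − 17 = 64
  C = 84 + 57 = 141
  U = -48 + 5·64 − 6·141 = -574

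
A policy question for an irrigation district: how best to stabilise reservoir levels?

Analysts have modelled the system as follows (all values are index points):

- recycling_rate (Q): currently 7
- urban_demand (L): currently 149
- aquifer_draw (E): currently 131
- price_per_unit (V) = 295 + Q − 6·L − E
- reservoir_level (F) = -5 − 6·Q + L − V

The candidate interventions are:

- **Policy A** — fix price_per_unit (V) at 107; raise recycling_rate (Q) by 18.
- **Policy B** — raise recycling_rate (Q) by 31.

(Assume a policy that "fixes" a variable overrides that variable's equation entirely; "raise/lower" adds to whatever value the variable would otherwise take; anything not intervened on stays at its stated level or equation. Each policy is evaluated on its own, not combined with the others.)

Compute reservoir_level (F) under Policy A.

Policy A (V := 107, Q + 18):
  Q = 7 + 18 = 25
  L = 149
  E = 131
  V = 107
  F = -5 − 6·25 + 149 − 107 = -113

-113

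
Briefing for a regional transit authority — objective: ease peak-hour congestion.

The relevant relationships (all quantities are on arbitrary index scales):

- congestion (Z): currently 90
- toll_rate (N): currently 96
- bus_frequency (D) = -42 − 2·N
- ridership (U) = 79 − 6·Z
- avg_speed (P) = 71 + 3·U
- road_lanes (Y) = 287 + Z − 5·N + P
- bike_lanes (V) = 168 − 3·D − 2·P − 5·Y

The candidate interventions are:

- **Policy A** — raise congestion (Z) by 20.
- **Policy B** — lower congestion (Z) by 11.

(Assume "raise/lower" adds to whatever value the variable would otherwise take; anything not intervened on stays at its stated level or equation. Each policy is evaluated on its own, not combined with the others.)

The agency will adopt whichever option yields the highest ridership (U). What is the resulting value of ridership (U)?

Policy A (Z + 20):
  Z = 90 + 20 = 110
  U = 79 − 6·110 = -581
Policy B (Z − 11):
  Z = 90 − 11 = 79
  U = 79 − 6·79 = -395
Comparing — Policy A: U=-581, Policy B: U=-395. Highest is -395 (Policy B).

-395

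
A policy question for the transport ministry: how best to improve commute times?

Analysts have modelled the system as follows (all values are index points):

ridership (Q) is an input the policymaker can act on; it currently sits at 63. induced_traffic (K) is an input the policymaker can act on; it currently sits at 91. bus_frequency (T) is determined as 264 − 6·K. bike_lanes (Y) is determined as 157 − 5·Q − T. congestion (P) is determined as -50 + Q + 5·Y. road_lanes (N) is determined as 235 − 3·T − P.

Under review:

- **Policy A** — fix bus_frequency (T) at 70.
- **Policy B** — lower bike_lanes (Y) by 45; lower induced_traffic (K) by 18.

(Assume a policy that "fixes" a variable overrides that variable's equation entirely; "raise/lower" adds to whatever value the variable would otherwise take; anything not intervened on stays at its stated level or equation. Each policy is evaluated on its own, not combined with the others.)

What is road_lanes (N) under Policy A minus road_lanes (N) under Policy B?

Policy A (T := 70):
  Q = 63
  K = 91
  T = 70
  Y = 157 − 5·63 − 70 = -228
  P = -50 + 63 + 5·(-228) = -1127
  N = 235 − 3·70 − (-1127) = 1152
Policy B (Y − 45, K − 18):
  Q = 63
  K = 91 − 18 = 73
  T = 264 − 6·73 = -174
  Y = 157 − 5·63 − (-174) (−45 from intervention) = -29
  P = -50 + 63 + 5·(-29) = -132
  N = 235 − 3·(-174) − (-132) = 889
N: 1152 − 889 = 263

263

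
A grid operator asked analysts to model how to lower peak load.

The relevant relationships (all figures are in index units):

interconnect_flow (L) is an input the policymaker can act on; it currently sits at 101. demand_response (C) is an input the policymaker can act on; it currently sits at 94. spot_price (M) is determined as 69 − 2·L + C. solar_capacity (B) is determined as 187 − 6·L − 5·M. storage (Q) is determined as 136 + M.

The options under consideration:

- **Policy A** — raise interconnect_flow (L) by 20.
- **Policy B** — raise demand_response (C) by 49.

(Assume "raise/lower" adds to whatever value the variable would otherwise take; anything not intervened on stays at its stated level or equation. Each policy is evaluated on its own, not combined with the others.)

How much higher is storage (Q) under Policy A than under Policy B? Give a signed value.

-89

Policy A (L + 20):
  L = 101 + 20 = 121
  C = 94
  M = 69 − 2·121 + 94 = -79
  Q = 136 + (-79) = 57
Policy B (C + 49):
  L = 101
  C = 94 + 49 = 143
  M = 69 − 2·101 + 143 = 10
  Q = 136 + 10 = 146
Q: 57 − 146 = -89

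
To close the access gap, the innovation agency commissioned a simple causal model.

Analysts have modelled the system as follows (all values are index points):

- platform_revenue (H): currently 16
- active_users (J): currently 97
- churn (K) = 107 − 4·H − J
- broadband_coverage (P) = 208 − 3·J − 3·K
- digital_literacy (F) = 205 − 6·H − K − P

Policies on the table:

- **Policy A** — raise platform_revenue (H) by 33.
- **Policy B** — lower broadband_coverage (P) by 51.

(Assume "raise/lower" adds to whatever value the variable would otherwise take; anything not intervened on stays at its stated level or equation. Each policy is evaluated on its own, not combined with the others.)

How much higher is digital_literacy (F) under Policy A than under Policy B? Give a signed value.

Policy A (H + 33):
  H = 16 + 33 = 49
  J = 97
  K = 107 − 4·49 − 97 = -186
  P = 208 − 3·97 − 3·(-186) = 475
  F = 205 − 6·49 − (-186) − 475 = -378
Policy B (P − 51):
  H = 16
  J = 97
  K = 107 − 4·16 − 97 = -54
  P = 208 − 3·97 − 3·(-54) (−51 from intervention) = 28
  F = 205 − 6·16 − (-54) − 28 = 135
F: -378 − 135 = -513

-513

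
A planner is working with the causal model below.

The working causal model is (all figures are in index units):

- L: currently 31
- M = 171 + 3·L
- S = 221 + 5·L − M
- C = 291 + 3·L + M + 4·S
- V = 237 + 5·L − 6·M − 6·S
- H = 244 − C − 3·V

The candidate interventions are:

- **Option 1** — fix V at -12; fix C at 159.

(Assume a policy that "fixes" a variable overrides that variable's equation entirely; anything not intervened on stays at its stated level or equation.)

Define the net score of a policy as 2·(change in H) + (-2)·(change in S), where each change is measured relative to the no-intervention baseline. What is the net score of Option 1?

Baseline:
  L = 31
  M = 171 + 3·31 = 264
  S = 221 + 5·31 − 264 = 112
  C = 291 + 3·31 + 264 + 4·112 = 1096
  V = 237 + 5·31 − 6·264 − 6·112 = -1864
  H = 244 − 1096 − 3·(-1864) = 4740
Option 1 (V := -12, C := 159):
  L = 31
  M = 171 + 3·31 = 264
  S = 221 + 5·31 − 264 = 112
  C = 159
  V = -12
  H = 244 − 159 − 3·(-12) = 121
ΔH = 121 − 4740 = -4619; ΔS = 112 − 112 = 0
Score = 2·(-4619) + (-2)·0 = -9238

-9238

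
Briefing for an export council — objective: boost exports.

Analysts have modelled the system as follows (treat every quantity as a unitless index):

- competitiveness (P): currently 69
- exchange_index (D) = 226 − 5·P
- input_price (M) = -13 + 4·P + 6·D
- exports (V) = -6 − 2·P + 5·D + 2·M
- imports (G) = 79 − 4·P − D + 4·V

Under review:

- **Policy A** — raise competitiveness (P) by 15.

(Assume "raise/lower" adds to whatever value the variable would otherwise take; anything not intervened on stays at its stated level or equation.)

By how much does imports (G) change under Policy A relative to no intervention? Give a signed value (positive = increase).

Baseline:
  P = 69
  D = 226 − 5·69 = -119
  M = -13 + 4·69 + 6·(-119) = -451
  V = -6 − 2·69 + 5·(-119) + 2·(-451) = -1641
  G = 79 − 4·69 − (-119) + 4·(-1641) = -6642
Policy A (P + 15):
  P = 69 + 15 = 84
  D = 226 − 5·84 = -194
  M = -13 + 4·84 + 6·(-194) = -841
  V = -6 − 2·84 + 5·(-194) + 2·(-841) = -2826
  G = 79 − 4·84 − (-194) + 4·(-2826) = -11367
Change in G: -11367 − (-6642) = -4725

-4725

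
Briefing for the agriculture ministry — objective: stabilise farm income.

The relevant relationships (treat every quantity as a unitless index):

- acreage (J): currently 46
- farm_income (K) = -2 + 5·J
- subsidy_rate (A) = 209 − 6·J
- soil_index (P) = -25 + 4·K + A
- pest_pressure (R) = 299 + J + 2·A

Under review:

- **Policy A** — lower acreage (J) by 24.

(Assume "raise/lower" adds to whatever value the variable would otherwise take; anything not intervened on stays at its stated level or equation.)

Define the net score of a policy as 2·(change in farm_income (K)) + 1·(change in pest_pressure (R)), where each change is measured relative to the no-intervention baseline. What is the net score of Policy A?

24

Baseline:
  J = 46
  K = -2 + 5·46 = 228
  A = 209 − 6·46 = -67
  R = 299 + 46 + 2·(-67) = 211
Policy A (J − 24):
  J = 46 − 24 = 22
  K = -2 + 5·22 = 108
  A = 209 − 6·22 = 77
  R = 299 + 22 + 2·77 = 475
ΔK = 108 − 228 = -120; ΔR = 475 − 211 = 264
Score = 2·(-120) + 1·264 = 24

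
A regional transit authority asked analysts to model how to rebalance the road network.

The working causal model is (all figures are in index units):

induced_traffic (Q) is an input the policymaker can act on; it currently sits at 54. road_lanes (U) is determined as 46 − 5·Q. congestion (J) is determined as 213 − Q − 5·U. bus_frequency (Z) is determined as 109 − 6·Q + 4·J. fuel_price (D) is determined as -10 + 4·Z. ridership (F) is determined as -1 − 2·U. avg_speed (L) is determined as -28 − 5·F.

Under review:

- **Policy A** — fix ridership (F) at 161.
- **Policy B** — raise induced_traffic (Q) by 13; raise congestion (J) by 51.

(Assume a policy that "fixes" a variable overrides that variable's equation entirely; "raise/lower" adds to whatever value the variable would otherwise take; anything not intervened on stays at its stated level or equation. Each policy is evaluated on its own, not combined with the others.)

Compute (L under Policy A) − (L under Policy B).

Policy A (F := 161):
  Q = 54
  U = 46 − 5·54 = -224
  F = 161
  L = -28 − 5·161 = -833
Policy B (Q + 13, J + 51):
  Q = 54 + 13 = 67
  U = 46 − 5·67 = -289
  F = -1 − 2·(-289) = 577
  L = -28 − 5·577 = -2913
L: -833 − (-2913) = 2080

2080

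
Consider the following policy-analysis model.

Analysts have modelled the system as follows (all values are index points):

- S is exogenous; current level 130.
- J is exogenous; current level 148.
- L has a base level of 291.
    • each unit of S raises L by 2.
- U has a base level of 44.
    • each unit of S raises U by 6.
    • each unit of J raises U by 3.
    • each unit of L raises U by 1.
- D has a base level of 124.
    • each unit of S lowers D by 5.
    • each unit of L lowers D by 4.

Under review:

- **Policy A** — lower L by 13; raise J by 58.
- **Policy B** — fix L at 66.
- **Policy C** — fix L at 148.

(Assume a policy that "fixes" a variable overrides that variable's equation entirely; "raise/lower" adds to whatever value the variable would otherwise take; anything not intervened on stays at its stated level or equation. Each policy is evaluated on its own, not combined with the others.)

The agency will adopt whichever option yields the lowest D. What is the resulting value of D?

-2678

Policy A (L − 13, J + 58):
  S = 130
  L = 291 + 2·130 (−13 from intervention) = 538
  D = 124 − 5·130 − 4·538 = -2678
Policy B (L := 66):
  S = 130
  L = 66
  D = 124 − 5·130 − 4·66 = -790
Policy C (L := 148):
  S = 130
  L = 148
  D = 124 − 5·130 − 4·148 = -1118
Comparing — Policy A: D=-2678, Policy B: D=-790, Policy C: D=-1118. Lowest is -2678 (Policy A).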